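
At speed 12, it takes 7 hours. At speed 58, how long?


Inverse proportion: x × y = constant
k = 12 × 7 = 84
y₂ = k / 58 = 84 / 58
= 1.45

1.45


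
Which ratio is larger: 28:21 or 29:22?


28/21 = 1.3333
29/22 = 1.3182
1.3333 > 1.3182, so 28:21 is greater
= 28:21

28:21


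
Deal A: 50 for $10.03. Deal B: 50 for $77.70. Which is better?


Deal A: $10.03/50 = $0.2006/unit
Deal B: $77.70/50 = $1.5540/unit
A is cheaper per unit
= Deal A

Deal A


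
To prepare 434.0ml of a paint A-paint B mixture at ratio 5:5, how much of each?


Total parts = 5 + 5 = 10
paint A: 434.0 × 5/10 = 217.0ml
paint B: 434.0 × 5/10 = 217.0ml
= 217.0ml and 217.0ml

217.0ml and 217.0ml


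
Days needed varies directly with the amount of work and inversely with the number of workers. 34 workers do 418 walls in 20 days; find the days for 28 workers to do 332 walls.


Days ∝ work / workers, so d₂ = d₁ × (m₁/m₂) × (w₂/w₁)
Workers factor (inverse): 34/28 ≈ 1.2143
Work factor (direct): 332/418 ≈ 0.7943
d₂ = 20 × 34/28 × 332/418 = (20 × 34 × 332) / (28 × 418) = 225760/11704
≈ 19.29 days

19.29 days


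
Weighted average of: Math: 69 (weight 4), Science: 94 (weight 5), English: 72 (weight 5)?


Numerator = 69×4 + 94×5 + 72×5
= 276 + 470 + 360
= 1106
Total weight = 14
Weighted avg = 1106/14
= 79.00

79.00


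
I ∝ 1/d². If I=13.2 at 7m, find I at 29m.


I₁d₁² = I₂d₂²
I₂ = I₁ × (d₁/d₂)²
= 13.2 × (7/29)²
= 13.2 × 49/841
= 646.8/841
≈ 0.7691

0.7691


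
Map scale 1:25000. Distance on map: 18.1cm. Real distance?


Real distance = map distance × scale
= 18.1cm × 25000
= 452500 cm = 4525.0 m
= 4.525 km

4.525 km


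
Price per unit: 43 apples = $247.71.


Unit rate = total / quantity
= 247.71 / 43
= $5.76 per unit

$5.76 per unit


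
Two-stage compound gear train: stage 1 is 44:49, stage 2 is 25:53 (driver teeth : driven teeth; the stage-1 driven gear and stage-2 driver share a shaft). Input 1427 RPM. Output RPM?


Stage 1: RPM_B = RPM_A × t_A/t_B = 1427 × 44/49 = 62788/49 ≈ 1281.39
B and C share a shaft → RPM_C = RPM_B
Stage 2: RPM_D = RPM_C × t_C/t_D = RPM_A × (t_A×t_C)/(t_B×t_D)
Overall ratio = (44×25)/(49×53) = 1100/2597
RPM_D = 1427 × 1100/2597 = 1569700/2597
≈ 604.43 RPM

604.43 RPM


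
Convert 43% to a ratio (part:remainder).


43% means 43 parts out of 100; remainder = 57
Part : remainder = 43:57
GCD = 1
= 43:57

43:57


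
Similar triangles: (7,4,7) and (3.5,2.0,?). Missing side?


Scale factor = 3.5/7 = 0.5
Missing side = 7 × 0.5
= 3.5

3.5


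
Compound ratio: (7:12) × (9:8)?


Compound ratio = (7×9) : (12×8)
= 63:96
GCD = 3
= 21:32

21:32


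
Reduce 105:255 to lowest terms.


GCD(105, 255) = 15
105/15 : 255/15
= 7:17

7:17


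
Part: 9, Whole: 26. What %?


Percentage = (part / whole) × 100
= (9 / 26) × 100
≈ 34.62%

34.62%


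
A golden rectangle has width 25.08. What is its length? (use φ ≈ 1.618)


φ = (1 + √5) / 2 ≈ 1.618
Length = width × φ = 25.08 × 1.618 = 40.57944
≈ 40.58

40.58


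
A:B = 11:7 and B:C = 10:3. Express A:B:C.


Match B: multiply A:B by 10 → 110:70
Multiply B:C by 7 → 70:21
Combined: 110:70:21
GCD = 1
= 110:70:21

110:70:21


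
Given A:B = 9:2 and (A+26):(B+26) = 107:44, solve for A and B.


Let A = 9k, B = 2k.
(9k + 26) / (2k + 26) = 107/44
Cross-multiply: 44(9k + 26) = 107(2k + 26)
396k + 1144 = 214k + 2782
396k - 214k = 2782 - 1144
182k = 1638
k = 1638/182 = 9
A = 9×9 = 81, B = 2×9 = 18
= A = 81, B = 18

A = 81, B = 18


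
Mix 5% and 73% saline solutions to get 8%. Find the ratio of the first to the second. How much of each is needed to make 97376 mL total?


Let x parts of 5% mix with y parts of 73%.
5x + 73y = 8(x + y)
5x + 73y = 8x + 8y
x(5 - 8) = y(8 - 73)
x/y = (73 - 8)/(8 - 5) = 65/3
Simplify: 65:3
Total parts = 68; one part = 97376/68 = 1432.00 mL
5% solution: 65×1432.00 = 93080.00 mL
73% solution: 3×1432.00 = 4296.00 mL
= ratio 65:3; 93080.00 mL and 4296.00 mL

ratio 65:3; 93080.00 mL and 4296.00 mL


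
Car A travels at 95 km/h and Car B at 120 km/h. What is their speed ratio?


Ratio = 95:120
GCD = 5
Simplified = 19:24
Time ratio (same distance) = 24:19
Speed ratio = 19:24

19:24


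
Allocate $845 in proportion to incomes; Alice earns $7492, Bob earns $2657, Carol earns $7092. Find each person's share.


Total income = 7492 + 2657 + 7092 = $17241
Alice: $845 × 7492/17241 = $367.19
Bob: $845 × 2657/17241 = $130.22
Carol: $845 × 7092/17241 = $347.59
= Alice: $367.19, Bob: $130.22, Carol: $347.59

Alice: $367.19, Bob: $130.22, Carol: $347.59


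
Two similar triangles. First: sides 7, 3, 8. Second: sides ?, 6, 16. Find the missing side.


Scale factor = 6/3 = 2
Missing side = 7 × 2
= 14.0

14.0


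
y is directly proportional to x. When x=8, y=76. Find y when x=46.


Direct proportion: y/x = constant
k = 76/8 = 9.5000
y₂ = k × 46 = 76 × 46 / 8 = 3496/8
= 437.00

437.00


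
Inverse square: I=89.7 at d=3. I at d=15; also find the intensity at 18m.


I₁d₁² = I₂d₂²
I at 15m = 89.7 × (3/15)² = 89.7 × 9/225 = 807.3/225 = 3.5880
I at 18m = 89.7 × (3/18)² = 89.7 × 9/324 = 807.3/324 ≈ 2.4917
= 3.5880 and 2.4917

3.5880 and 2.4917


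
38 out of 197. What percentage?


Percentage = (part / whole) × 100
= (38 / 197) × 100
≈ 19.29%

19.29%


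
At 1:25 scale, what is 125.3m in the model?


Model size = real / scale
= 125.3 / 25
= 5.0120 m

5.0120 m


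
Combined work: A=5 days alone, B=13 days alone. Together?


Rate of A = 1/5 per day
Rate of B = 1/13 per day
Combined rate = 1/5 + 1/13 = 18/65 ≈ 0.2769 per day
Days = 1 / combined rate = 65/18
≈ 3.61 days

3.61 days


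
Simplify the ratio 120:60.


GCD(120, 60) = 60
120/60 : 60/60
= 2:1

2:1


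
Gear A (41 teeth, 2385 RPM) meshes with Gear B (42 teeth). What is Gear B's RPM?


Gear ratio = 41:42 = 41:42
RPM_B = RPM_A × (teeth_A / teeth_B)
= 2385 × (41/42)
= 2328.2 RPM

2328.2 RPM


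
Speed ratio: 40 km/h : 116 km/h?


Ratio = 40:116
GCD = 4
Simplified = 10:29
Time ratio (same distance) = 29:10
Speed ratio = 10:29

10:29


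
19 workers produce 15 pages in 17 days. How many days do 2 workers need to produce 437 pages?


Days ∝ work / workers, so d₂ = d₁ × (m₁/m₂) × (w₂/w₁)
Workers factor (inverse): 19/2 = 9.5000
Work factor (direct): 437/15 ≈ 29.1333
d₂ = 17 × 19/2 × 437/15 = (17 × 19 × 437) / (2 × 15) = 141151/30
≈ 4705.03 days

4705.03 days


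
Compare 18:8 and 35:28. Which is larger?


18/8 = 2.2500
35/28 = 1.2500
2.2500 > 1.2500, so 18:8 is greater
= 18:8

18:8


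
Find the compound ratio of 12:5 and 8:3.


Compound ratio = (12×8) : (5×3)
= 96:15
GCD = 3
= 32:5

32:5


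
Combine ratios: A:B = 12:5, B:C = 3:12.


Match B: multiply A:B by 3 → 36:15
Multiply B:C by 5 → 15:60
Combined: 36:15:60
GCD = 3
= 12:5:20

12:5:20


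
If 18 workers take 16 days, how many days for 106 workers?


Inverse proportion: x × y = constant
k = 18 × 16 = 288
y₂ = k / 106 = 288 / 106
= 2.72

2.72


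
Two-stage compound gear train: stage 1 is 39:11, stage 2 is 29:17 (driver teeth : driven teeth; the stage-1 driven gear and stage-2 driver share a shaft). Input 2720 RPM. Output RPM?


Stage 1: RPM_B = RPM_A × t_A/t_B = 2720 × 39/11 = 106080/11 ≈ 9643.64
B and C share a shaft → RPM_C = RPM_B
Stage 2: RPM_D = RPM_C × t_C/t_D = RPM_A × (t_A×t_C)/(t_B×t_D)
Overall ratio = (39×29)/(11×17) = 1131/187
RPM_D = 2720 × 1131/187 = 3076320/187
≈ 16450.91 RPM

16450.91 RPM


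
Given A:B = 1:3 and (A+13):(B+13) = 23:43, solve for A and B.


Let A = 1k, B = 3k.
(1k + 13) / (3k + 13) = 23/43
Cross-multiply: 43(1k + 13) = 23(3k + 13)
43k + 559 = 69k + 299
43k - 69k = 299 - 559
-26k = -260
k = -260/-26 = 10
A = 1×10 = 10, B = 3×10 = 30
= A = 10, B = 30

A = 10, B = 30


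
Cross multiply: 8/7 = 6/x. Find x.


Cross multiply: 8 × x = 7 × 6
8x = 42
x = 42 / 8
= 5.25

5.25


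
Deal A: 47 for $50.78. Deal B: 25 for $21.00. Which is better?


Deal A: $50.78/47 = $1.0804/unit
Deal B: $21.00/25 = $0.8400/unit
B is cheaper per unit
= Deal B

Deal B


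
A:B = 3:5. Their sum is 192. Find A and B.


Let A = 3k, B = 5k.
3k + 5k = 192
8k = 192 → k = 192/8 = 24
A = 3×24 = 72, B = 5×24 = 120
= A = 72, B = 120

A = 72, B = 120


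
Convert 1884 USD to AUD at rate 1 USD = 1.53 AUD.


Amount × rate = 1884 × 1.53
= 2882.52 AUD

2882.52 AUD


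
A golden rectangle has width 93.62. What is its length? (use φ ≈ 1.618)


φ = (1 + √5) / 2 ≈ 1.618
Length = width × φ = 93.62 × 1.618 = 151.47716
≈ 151.48

151.48


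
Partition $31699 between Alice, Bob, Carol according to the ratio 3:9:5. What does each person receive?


Total parts = 3 + 9 + 5 = 17
Alice: 31699 × 3/17 = 5593.94
Bob: 31699 × 9/17 = 16781.82
Carol: 31699 × 5/17 = 9323.24
= Alice: $5593.94, Bob: $16781.82, Carol: $9323.24

Alice: $5593.94, Bob: $16781.82, Carol: $9323.24


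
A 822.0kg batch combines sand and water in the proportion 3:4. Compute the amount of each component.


Total parts = 3 + 4 = 7
sand: 822.0 × 3/7 = 352.3kg
water: 822.0 × 4/7 = 469.7kg
= 352.3kg and 469.7kg

352.3kg and 469.7kg


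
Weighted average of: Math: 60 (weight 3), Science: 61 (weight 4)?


Numerator = 60×3 + 61×4
= 180 + 244
= 424
Total weight = 7
Weighted avg = 424/7
= 60.57

60.57


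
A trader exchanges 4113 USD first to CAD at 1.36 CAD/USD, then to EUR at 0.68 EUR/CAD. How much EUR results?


Step 1: 4113 USD × 1.36 = 5593.68 CAD
Step 2: 5593.68 CAD × 0.68 = 3803.70 EUR
Implied rate USD→EUR = 1.36 × 0.68 = 0.9248
= 3803.70 EUR

3803.70 EUR


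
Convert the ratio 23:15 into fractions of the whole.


Total parts = 23 + 15 = 38
First part: 23/38 = 23/38
Second part: 15/38 = 15/38
= 23/38 and 15/38

23/38 and 15/38


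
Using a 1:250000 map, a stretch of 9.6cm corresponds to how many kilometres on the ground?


Real distance = map distance × scale
= 9.6cm × 250000
= 2400000 cm = 24000.0 m
= 24.000 km

24.000 km


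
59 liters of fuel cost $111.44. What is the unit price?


Unit rate = total / quantity
= 111.44 / 59
= $1.89 per unit

$1.89 per unit


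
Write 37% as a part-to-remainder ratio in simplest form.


37% means 37 parts out of 100; remainder = 63
Part : remainder = 37:63
GCD = 1
= 37:63

37:63


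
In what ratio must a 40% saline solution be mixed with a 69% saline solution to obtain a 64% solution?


Let x parts of 40% mix with y parts of 69%.
40x + 69y = 64(x + y)
40x + 69y = 64x + 64y
x(40 - 64) = y(64 - 69)
x/y = (69 - 64)/(64 - 40) = 5/24
Simplify: 5:24
= 5:24

5:24


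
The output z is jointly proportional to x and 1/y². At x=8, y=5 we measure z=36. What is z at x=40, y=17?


z = k·x/y²
Solve for k using the known point: k = z·y²/x = 36×25/8 = 900/8 = 112.5000
Now evaluate at x=40, y=17:
z = k × 40 / 289 = (900 × 40) / (8 × 289) = 36000/2312
≈ 15.5709

15.5709


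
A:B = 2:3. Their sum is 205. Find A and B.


Let A = 2k, B = 3k.
2k + 3k = 205
5k = 205 → k = 205/5 = 41
A = 2×41 = 82, B = 3×41 = 123
= A = 82, B = 123

A = 82, B = 123


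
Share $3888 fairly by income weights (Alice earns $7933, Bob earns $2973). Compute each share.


Total income = 7933 + 2973 = $10906
Alice: $3888 × 7933/10906 = $2828.12
Bob: $3888 × 2973/10906 = $1059.88
= Alice: $2828.12, Bob: $1059.88

Alice: $2828.12, Bob: $1059.88


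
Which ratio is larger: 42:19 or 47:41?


42/19 = 2.2105
47/41 = 1.1463
2.2105 > 1.1463, so 42:19 is greater
= 42:19

42:19


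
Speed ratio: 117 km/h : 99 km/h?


Ratio = 117:99
GCD = 9
Simplified = 13:11
Time ratio (same distance) = 11:13
Speed ratio = 13:11

13:11


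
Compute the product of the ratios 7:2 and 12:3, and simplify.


Compound ratio = (7×12) : (2×3)
= 84:6
GCD = 6
= 14:1

14:1


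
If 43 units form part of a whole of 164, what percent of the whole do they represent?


Percentage = (part / whole) × 100
= (43 / 164) × 100
≈ 26.22%

26.22%


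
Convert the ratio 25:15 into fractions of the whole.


Total parts = 25 + 15 = 40
First part: 25/40 = 5/8
Second part: 15/40 = 3/8
= 5/8 and 3/8

5/8 and 3/8


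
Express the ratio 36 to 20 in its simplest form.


GCD(36, 20) = 4
36/4 : 20/4
= 9:5

9:5


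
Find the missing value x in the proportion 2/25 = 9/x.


Cross multiply: 2 × x = 25 × 9
2x = 225
x = 225 / 2
= 112.50

112.50


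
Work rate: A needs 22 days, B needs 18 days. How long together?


Rate of A = 1/22 per day
Rate of B = 1/18 per day
Combined rate = 1/22 + 1/18 = 40/396 ≈ 0.1010 per day
Days = 1 / combined rate = 396/40
= 9.90 days

9.90 days


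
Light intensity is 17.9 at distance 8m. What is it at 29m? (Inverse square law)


I₁d₁² = I₂d₂²
I₂ = I₁ × (d₁/d₂)²
= 17.9 × (8/29)²
= 17.9 × 64/841
= 1145.6/841
≈ 1.3622

1.3622


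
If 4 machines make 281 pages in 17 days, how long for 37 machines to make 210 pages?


Days ∝ work / workers, so d₂ = d₁ × (m₁/m₂) × (w₂/w₁)
Workers factor (inverse): 4/37 ≈ 0.1081
Work factor (direct): 210/281 ≈ 0.7473
d₂ = 17 × 4/37 × 210/281 = (17 × 4 × 210) / (37 × 281) = 14280/10397
≈ 1.37 days

1.37 days


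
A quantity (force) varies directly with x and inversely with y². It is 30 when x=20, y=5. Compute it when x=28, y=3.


z = k·x/y²
Solve for k using the known point: k = z·y²/x = 30×25/20 = 750/20 = 37.5000
Now evaluate at x=28, y=3:
z = k × 28 / 9 = (750 × 28) / (20 × 9) = 21000/180
≈ 116.6667

116.6667


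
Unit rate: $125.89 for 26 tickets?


Unit rate = total / quantity
= 125.89 / 26
= $4.84 per unit

$4.84 per unit


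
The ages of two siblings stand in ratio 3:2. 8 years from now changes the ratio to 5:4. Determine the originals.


Let A = 3k, B = 2k.
(3k + 8) / (2k + 8) = 5/4
Cross-multiply: 4(3k + 8) = 5(2k + 8)
12k + 32 = 10k + 40
12k - 10k = 40 - 32
2k = 8
k = 8/2 = 4
A = 3×4 = 12, B = 2×4 = 8
= A = 12, B = 8

A = 12, B = 8


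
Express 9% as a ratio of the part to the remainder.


9% means 9 parts out of 100; remainder = 91
Part : remainder = 9:91
GCD = 1
= 9:91

9:91


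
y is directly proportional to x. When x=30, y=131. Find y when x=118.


Direct proportion: y/x = constant
k = 131/30 ≈ 4.3667
y₂ = k × 118 = 131 × 118 / 30 = 15458/30
≈ 515.27

515.27


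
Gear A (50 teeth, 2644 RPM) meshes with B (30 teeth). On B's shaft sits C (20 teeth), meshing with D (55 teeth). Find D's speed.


Stage 1: RPM_B = RPM_A × t_A/t_B = 2644 × 50/30 = 132200/30 ≈ 4406.67
B and C share a shaft → RPM_C = RPM_B
Stage 2: RPM_D = RPM_C × t_C/t_D = RPM_A × (t_A×t_C)/(t_B×t_D)
Overall ratio = (50×20)/(30×55) = 1000/1650
RPM_D = 2644 × 1000/1650 = 2644000/1650
≈ 1602.42 RPM

1602.42 RPM


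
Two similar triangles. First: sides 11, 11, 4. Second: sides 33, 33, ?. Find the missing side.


Scale factor = 33/11 = 3
Missing side = 4 × 3
= 12.0

12.0


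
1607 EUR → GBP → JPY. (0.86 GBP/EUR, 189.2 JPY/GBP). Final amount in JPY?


Step 1: 1607 EUR × 0.86 = 1382.02 GBP
Step 2: 1382.02 GBP × 189.2 = 261478.18 JPY
Implied rate EUR→JPY = 0.86 × 189.2 = 162.7120
= 261478.18 JPY

261478.18 JPY


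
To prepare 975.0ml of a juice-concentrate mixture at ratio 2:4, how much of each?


Total parts = 2 + 4 = 6
juice: 975.0 × 2/6 = 325.0ml
concentrate: 975.0 × 4/6 = 650.0ml
= 325.0ml and 650.0ml

325.0ml and 650.0ml


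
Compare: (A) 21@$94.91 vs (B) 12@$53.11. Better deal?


Deal A: $94.91/21 = $4.5195/unit
Deal B: $53.11/12 = $4.4258/unit
B is cheaper per unit
= Deal B

Deal B


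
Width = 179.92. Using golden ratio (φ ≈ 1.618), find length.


φ = (1 + √5) / 2 ≈ 1.618
Length = width × φ = 179.92 × 1.618 = 291.11056
≈ 291.11

291.11


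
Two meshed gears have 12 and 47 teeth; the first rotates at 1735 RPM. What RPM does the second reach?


Gear ratio = 12:47 = 12:47
RPM_B = RPM_A × (teeth_A / teeth_B)
= 1735 × (12/47)
= 443.0 RPM

443.0 RPM


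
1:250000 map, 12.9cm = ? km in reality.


Real distance = map distance × scale
= 12.9cm × 250000
= 3225000 cm = 32250.0 m
= 32.250 km

32.250 km


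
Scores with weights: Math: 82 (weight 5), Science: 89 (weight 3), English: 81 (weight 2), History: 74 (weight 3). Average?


Numerator = 82×5 + 89×3 + 81×2 + 74×3
= 410 + 267 + 162 + 222
= 1061
Total weight = 13
Weighted avg = 1061/13
= 81.62

81.62


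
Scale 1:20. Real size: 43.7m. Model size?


Model size = real / scale
= 43.7 / 20
= 2.1850 m

2.1850 m


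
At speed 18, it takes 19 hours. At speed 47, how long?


Inverse proportion: x × y = constant
k = 18 × 19 = 342
y₂ = k / 47 = 342 / 47
= 7.28

7.28


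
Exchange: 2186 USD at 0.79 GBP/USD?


Amount × rate = 2186 × 0.79
= 1726.94 GBP

1726.94 GBP


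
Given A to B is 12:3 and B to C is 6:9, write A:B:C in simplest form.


Match B: multiply A:B by 6 → 72:18
Multiply B:C by 3 → 18:27
Combined: 72:18:27
GCD = 9
= 8:2:3

8:2:3


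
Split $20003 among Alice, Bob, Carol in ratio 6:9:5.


Total parts = 6 + 9 + 5 = 20
Alice: 20003 × 6/20 = 6000.90
Bob: 20003 × 9/20 = 9001.35
Carol: 20003 × 5/20 = 5000.75
= Alice: $6000.90, Bob: $9001.35, Carol: $5000.75

Alice: $6000.90, Bob: $9001.35, Carol: $5000.75


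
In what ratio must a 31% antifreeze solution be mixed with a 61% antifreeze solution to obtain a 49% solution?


Let x parts of 31% mix with y parts of 61%.
31x + 61y = 49(x + y)
31x + 61y = 49x + 49y
x(31 - 49) = y(49 - 61)
x/y = (61 - 49)/(49 - 31) = 12/18
Simplify: 2:3
= 2:3

2:3


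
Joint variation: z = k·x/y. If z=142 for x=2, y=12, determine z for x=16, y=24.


z = k·x/y
Solve for k using the known point: k = z·y/x = 142×12/2 = 1704/2 = 852.0000
Now evaluate at x=16, y=24:
z = k × 16 / 24 = (1704 × 16) / (2 × 24) = 27264/48
= 568.0000

568.0000


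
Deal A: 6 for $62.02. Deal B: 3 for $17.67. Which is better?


Deal A: $62.02/6 = $10.3367/unit
Deal B: $17.67/3 = $5.8900/unit
B is cheaper per unit
= Deal B

Deal B


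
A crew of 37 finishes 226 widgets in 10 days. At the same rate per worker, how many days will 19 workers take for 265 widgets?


Days ∝ work / workers, so d₂ = d₁ × (m₁/m₂) × (w₂/w₁)
Workers factor (inverse): 37/19 ≈ 1.9474
Work factor (direct): 265/226 ≈ 1.1726
d₂ = 10 × 37/19 × 265/226 = (10 × 37 × 265) / (19 × 226) = 98050/4294
≈ 22.83 days

22.83 days


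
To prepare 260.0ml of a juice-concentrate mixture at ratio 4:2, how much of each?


Total parts = 4 + 2 = 6
juice: 260.0 × 4/6 = 173.3ml
concentrate: 260.0 × 2/6 = 86.7ml
= 173.3ml and 86.7ml

173.3ml and 86.7ml


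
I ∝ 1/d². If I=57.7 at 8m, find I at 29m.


I₁d₁² = I₂d₂²
I₂ = I₁ × (d₁/d₂)²
= 57.7 × (8/29)²
= 57.7 × 64/841
= 3692.8/841
≈ 4.3910

4.3910


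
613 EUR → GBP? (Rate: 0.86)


Amount × rate = 613 × 0.86
= 527.18 GBP

527.18 GBP


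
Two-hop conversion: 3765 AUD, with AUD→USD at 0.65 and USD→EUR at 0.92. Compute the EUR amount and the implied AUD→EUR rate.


Step 1: 3765 AUD × 0.65 = 2447.25 USD
Step 2: 2447.25 USD × 0.92 = 2251.47 EUR
Implied rate AUD→EUR = 0.65 × 0.92 = 0.5980
= 2251.47 EUR; implied rate 0.5980 EUR/AUD

2251.47 EUR; implied rate 0.5980 EUR/AUD


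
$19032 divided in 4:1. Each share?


Total parts = 4 + 1 = 5
Part 1: 19032 × 4/5 = 15225.60
Part 2: 19032 × 1/5 = 3806.40
= Part 1: $15225.60, Part 2: $3806.40

Part 1: $15225.60, Part 2: $3806.40


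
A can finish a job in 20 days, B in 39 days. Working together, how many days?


Rate of A = 1/20 per day
Rate of B = 1/39 per day
Combined rate = 1/20 + 1/39 = 59/780 ≈ 0.0756 per day
Days = 1 / combined rate = 780/59
≈ 13.22 days

13.22 days


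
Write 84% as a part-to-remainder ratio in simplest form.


84% means 84 parts out of 100; remainder = 16
Part : remainder = 84:16
GCD = 4
= 21:4

21:4


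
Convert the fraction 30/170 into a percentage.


Percentage = (part / whole) × 100
= (30 / 170) × 100
≈ 17.65%

17.65%


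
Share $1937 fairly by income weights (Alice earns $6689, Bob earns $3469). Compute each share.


Total income = 6689 + 3469 = $10158
Alice: $1937 × 6689/10158 = $1275.51
Bob: $1937 × 3469/10158 = $661.49
= Alice: $1275.51, Bob: $661.49

Alice: $1275.51, Bob: $661.49


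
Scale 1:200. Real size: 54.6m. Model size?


Model size = real / scale
= 54.6 / 200
= 0.2730 m

0.2730 m


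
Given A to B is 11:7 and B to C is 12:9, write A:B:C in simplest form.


Match B: multiply A:B by 12 → 132:84
Multiply B:C by 7 → 84:63
Combined: 132:84:63
GCD = 3
= 44:28:21

44:28:21


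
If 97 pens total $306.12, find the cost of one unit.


Unit rate = total / quantity
= 306.12 / 97
= $3.16 per unit

$3.16 per unit


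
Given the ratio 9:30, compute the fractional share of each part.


Total parts = 9 + 30 = 39
First part: 9/39 = 3/13
Second part: 30/39 = 10/13
= 3/13 and 10/13

3/13 and 10/13


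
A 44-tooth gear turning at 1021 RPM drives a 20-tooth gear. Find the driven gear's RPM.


Gear ratio = 44:20 = 11:5
RPM_B = RPM_A × (teeth_A / teeth_B)
= 1021 × (44/20)
= 2246.2 RPM

2246.2 RPM


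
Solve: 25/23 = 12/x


Cross multiply: 25 × x = 23 × 12
25x = 276
x = 276 / 25
= 11.04

11.04


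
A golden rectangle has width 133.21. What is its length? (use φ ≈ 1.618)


φ = (1 + √5) / 2 ≈ 1.618
Length = width × φ = 133.21 × 1.618 = 215.53378
≈ 215.53

215.53


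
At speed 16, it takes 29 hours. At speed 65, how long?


Inverse proportion: x × y = constant
k = 16 × 29 = 464
y₂ = k / 65 = 464 / 65
= 7.14

7.14


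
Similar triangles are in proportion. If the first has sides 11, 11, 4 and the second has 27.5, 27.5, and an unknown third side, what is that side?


Scale factor = 27.5/11 = 2.5
Missing side = 4 × 2.5
= 10.0

10.0


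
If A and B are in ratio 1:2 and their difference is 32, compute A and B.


Let A = 1k, B = 2k.
2k - 1k = 32
1k = 32 → k = 32/1 = 32
A = 1×32 = 32, B = 2×32 = 64
= A = 32, B = 64

A = 32, B = 64


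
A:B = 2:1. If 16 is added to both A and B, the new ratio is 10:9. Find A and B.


Let A = 2k, B = 1k.
(2k + 16) / (1k + 16) = 10/9
Cross-multiply: 9(2k + 16) = 10(1k + 16)
18k + 144 = 10k + 160
18k - 10k = 160 - 144
8k = 16
k = 16/8 = 2
A = 2×2 = 4, B = 1×2 = 2
= A = 4, B = 2

A = 4, B = 2


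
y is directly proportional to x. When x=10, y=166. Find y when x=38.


Direct proportion: y/x = constant
k = 166/10 = 16.6000
y₂ = k × 38 = 166 × 38 / 10 = 6308/10
= 630.80

630.80


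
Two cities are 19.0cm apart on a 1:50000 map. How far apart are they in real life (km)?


Real distance = map distance × scale
= 19.0cm × 50000
= 950000 cm = 9500.0 m
= 9.500 km

9.500 km


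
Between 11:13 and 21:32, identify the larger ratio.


11/13 = 0.8462
21/32 = 0.6562
0.8462 > 0.6562, so 11:13 is greater
= 11:13

11:13


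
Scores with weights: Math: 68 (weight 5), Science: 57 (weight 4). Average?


Numerator = 68×5 + 57×4
= 340 + 228
= 568
Total weight = 9
Weighted avg = 568/9
= 63.11

63.11


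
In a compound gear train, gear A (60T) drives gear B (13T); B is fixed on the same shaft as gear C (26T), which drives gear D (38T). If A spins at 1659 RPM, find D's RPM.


Stage 1: RPM_B = RPM_A × t_A/t_B = 1659 × 60/13 = 99540/13 ≈ 7656.92
B and C share a shaft → RPM_C = RPM_B
Stage 2: RPM_D = RPM_C × t_C/t_D = RPM_A × (t_A×t_C)/(t_B×t_D)
Overall ratio = (60×26)/(13×38) = 1560/494
RPM_D = 1659 × 1560/494 = 2588040/494
≈ 5238.95 RPM

5238.95 RPM


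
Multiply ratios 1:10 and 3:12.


Compound ratio = (1×3) : (10×12)
= 3:120
GCD = 3
= 1:40

1:40


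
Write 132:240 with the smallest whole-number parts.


GCD(132, 240) = 12
132/12 : 240/12
= 11:20

11:20


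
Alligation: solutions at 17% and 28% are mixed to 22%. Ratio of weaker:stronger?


Let x parts of 17% mix with y parts of 28%.
17x + 28y = 22(x + y)
17x + 28y = 22x + 22y
x(17 - 22) = y(22 - 28)
x/y = (28 - 22)/(22 - 17) = 6/5
Simplify: 6:5
= 6:5

6:5


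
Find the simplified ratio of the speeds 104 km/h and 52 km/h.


Ratio = 104:52
GCD = 52
Simplified = 2:1
Time ratio (same distance) = 1:2
Speed ratio = 2:1

2:1


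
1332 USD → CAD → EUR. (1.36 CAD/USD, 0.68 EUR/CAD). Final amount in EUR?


Step 1: 1332 USD × 1.36 = 1811.52 CAD
Step 2: 1811.52 CAD × 0.68 = 1231.83 EUR
Implied rate USD→EUR = 1.36 × 0.68 = 0.9248
= 1231.83 EUR

1231.83 EUR


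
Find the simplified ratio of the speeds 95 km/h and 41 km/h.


Ratio = 95:41
GCD = 1
Simplified = 95:41
Time ratio (same distance) = 41:95
Speed ratio = 95:41

95:41


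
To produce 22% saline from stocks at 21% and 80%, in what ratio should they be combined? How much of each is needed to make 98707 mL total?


Let x parts of 21% mix with y parts of 80%.
21x + 80y = 22(x + y)
21x + 80y = 22x + 22y
x(21 - 22) = y(22 - 80)
x/y = (80 - 22)/(22 - 21) = 58/1
Simplify: 58:1
Total parts = 59; one part = 98707/59 = 1673.00 mL
21% solution: 58×1673.00 = 97034.00 mL
80% solution: 1×1673.00 = 1673.00 mL
= ratio 58:1; 97034.00 mL and 1673.00 mL

ratio 58:1; 97034.00 mL and 1673.00 mL


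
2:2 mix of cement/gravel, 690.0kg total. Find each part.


Total parts = 2 + 2 = 4
cement: 690.0 × 2/4 = 345.0kg
gravel: 690.0 × 2/4 = 345.0kg
= 345.0kg and 345.0kg

345.0kg and 345.0kg


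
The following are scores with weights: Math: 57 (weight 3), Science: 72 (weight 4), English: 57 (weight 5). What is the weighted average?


Numerator = 57×3 + 72×4 + 57×5
= 171 + 288 + 285
= 744
Total weight = 12
Weighted avg = 744/12
= 62.00

62.00


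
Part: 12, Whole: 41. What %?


Percentage = (part / whole) × 100
= (12 / 41) × 100
≈ 29.27%

29.27%


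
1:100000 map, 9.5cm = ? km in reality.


Real distance = map distance × scale
= 9.5cm × 100000
= 950000 cm = 9500.0 m
= 9.500 km

9.500 km


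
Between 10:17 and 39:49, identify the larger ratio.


10/17 = 0.5882
39/49 = 0.7959
0.5882 < 0.7959, so 10:17 is less
= 39:49

39:49


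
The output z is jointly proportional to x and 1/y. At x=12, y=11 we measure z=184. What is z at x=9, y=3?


z = k·x/y
Solve for k using the known point: k = z·y/x = 184×11/12 = 2024/12 ≈ 168.6667
Now evaluate at x=9, y=3:
z = k × 9 / 3 = (2024 × 9) / (12 × 3) = 18216/36
= 506.0000

506.0000


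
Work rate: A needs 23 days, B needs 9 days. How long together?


Rate of A = 1/23 per day
Rate of B = 1/9 per day
Combined rate = 1/23 + 1/9 = 32/207 ≈ 0.1546 per day
Days = 1 / combined rate = 207/32
≈ 6.47 days

6.47 days


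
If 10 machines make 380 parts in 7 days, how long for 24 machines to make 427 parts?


Days ∝ work / workers, so d₂ = d₁ × (m₁/m₂) × (w₂/w₁)
Workers factor (inverse): 10/24 ≈ 0.4167
Work factor (direct): 427/380 ≈ 1.1237
d₂ = 7 × 10/24 × 427/380 = (7 × 10 × 427) / (24 × 380) = 29890/9120
≈ 3.28 days

3.28 days


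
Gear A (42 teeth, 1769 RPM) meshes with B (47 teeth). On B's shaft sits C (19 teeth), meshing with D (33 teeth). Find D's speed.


Stage 1: RPM_B = RPM_A × t_A/t_B = 1769 × 42/47 = 74298/47 ≈ 1580.81
B and C share a shaft → RPM_C = RPM_B
Stage 2: RPM_D = RPM_C × t_C/t_D = RPM_A × (t_A×t_C)/(t_B×t_D)
Overall ratio = (42×19)/(47×33) = 798/1551
RPM_D = 1769 × 798/1551 = 1411662/1551
≈ 910.16 RPM

910.16 RPM


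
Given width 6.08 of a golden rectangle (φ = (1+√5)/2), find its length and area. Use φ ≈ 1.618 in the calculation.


φ = (1 + √5) / 2 ≈ 1.618
Length = width × φ = 6.08 × 1.618 = 9.83744
≈ 9.84
Area = width × length = 6.08 × 9.83744 = 59.8116352 ≈ 59.81
= Length: 9.84, Area: 59.81

Length: 9.84, Area: 59.81


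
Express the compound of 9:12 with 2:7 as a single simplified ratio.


Compound ratio = (9×2) : (12×7)
= 18:84
GCD = 6
= 3:14

3:14


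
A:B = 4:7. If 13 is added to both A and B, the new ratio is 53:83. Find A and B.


Let A = 4k, B = 7k.
(4k + 13) / (7k + 13) = 53/83
Cross-multiply: 83(4k + 13) = 53(7k + 13)
332k + 1079 = 371k + 689
332k - 371k = 689 - 1079
-39k = -390
k = -390/-39 = 10
A = 4×10 = 40, B = 7×10 = 70
= A = 40, B = 70

A = 40, B = 70


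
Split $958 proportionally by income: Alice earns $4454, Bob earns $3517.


Total income = 4454 + 3517 = $7971
Alice: $958 × 4454/7971 = $535.31
Bob: $958 × 3517/7971 = $422.69
= Alice: $535.31, Bob: $422.69

Alice: $535.31, Bob: $422.69


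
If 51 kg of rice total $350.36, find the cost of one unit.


Unit rate = total / quantity
= 350.36 / 51
= $6.87 per unit

$6.87 per unit


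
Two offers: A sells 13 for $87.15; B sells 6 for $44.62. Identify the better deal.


Deal A: $87.15/13 = $6.7038/unit
Deal B: $44.62/6 = $7.4367/unit
A is cheaper per unit
= Deal A

Deal A


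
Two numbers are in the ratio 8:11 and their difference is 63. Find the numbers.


Let A = 8k, B = 11k.
11k - 8k = 63
3k = 63 → k = 63/3 = 21
A = 8×21 = 168, B = 11×21 = 231
= A = 168, B = 231

A = 168, B = 231


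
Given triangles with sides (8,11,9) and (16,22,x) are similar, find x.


Scale factor = 16/8 = 2
Missing side = 9 × 2
= 18.0

18.0


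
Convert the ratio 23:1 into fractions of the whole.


Total parts = 23 + 1 = 24
First part: 23/24 = 23/24
Second part: 1/24 = 1/24
= 23/24 and 1/24

23/24 and 1/24


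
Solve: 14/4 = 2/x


Cross multiply: 14 × x = 4 × 2
14x = 8
x = 8 / 14
= 0.57

0.57


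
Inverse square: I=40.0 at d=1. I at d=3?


I₁d₁² = I₂d₂²
I₂ = I₁ × (d₁/d₂)²
= 40.0 × (1/3)²
= 40.0 × 1/9
= 40/9
≈ 4.4444

4.4444


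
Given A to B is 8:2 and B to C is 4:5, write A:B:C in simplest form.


Match B: multiply A:B by 4 → 32:8
Multiply B:C by 2 → 8:10
Combined: 32:8:10
GCD = 2
= 16:4:5

16:4:5


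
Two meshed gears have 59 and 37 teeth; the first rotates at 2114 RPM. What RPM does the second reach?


Gear ratio = 59:37 = 59:37
RPM_B = RPM_A × (teeth_A / teeth_B)
= 2114 × (59/37)
= 3371.0 RPM

3371.0 RPM


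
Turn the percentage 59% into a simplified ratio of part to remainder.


59% means 59 parts out of 100; remainder = 41
Part : remainder = 59:41
GCD = 1
= 59:41

59:41


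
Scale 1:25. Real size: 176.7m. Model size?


Model size = real / scale
= 176.7 / 25
= 7.0680 m

7.0680 m


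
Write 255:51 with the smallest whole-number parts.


GCD(255, 51) = 51
255/51 : 51/51
= 5:1

5:1


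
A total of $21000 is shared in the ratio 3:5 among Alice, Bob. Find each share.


Total parts = 3 + 5 = 8
Alice: 21000 × 3/8 = 7875.00
Bob: 21000 × 5/8 = 13125.00
= Alice: $7875.00, Bob: $13125.00

Alice: $7875.00, Bob: $13125.00


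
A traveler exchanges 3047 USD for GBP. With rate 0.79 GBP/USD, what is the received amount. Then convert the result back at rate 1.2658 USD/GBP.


Amount × rate = 3047 × 0.79 = 2407.13 GBP
Round-trip: 2407.13 × 1.2658 = 3046.95 USD
= 2407.13 GBP, then 3046.95 USD

2407.13 GBP, then 3046.95 USD


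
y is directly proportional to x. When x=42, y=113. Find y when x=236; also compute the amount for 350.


Direct proportion: y/x = constant
k = 113/42 ≈ 2.6905
y at x=236: k × 236 = 113 × 236 / 42 = 26668/42 ≈ 634.95
y at x=350: k × 350 = 113 × 350 / 42 = 39550/42 ≈ 941.67
= 634.95 and 941.67

634.95 and 941.67


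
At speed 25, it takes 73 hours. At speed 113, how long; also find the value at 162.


Inverse proportion: x × y = constant
k = 25 × 73 = 1825
At x=113: k/113 = 16.15
At x=162: k/162 = 11.27
= 16.15 and 11.27

16.15 and 11.27


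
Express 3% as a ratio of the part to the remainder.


3% means 3 parts out of 100; remainder = 97
Part : remainder = 3:97
GCD = 1
= 3:97

3:97


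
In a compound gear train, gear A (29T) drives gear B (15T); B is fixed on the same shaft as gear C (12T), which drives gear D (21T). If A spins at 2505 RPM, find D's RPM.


Stage 1: RPM_B = RPM_A × t_A/t_B = 2505 × 29/15 = 72645/15 = 4843.00
B and C share a shaft → RPM_C = RPM_B
Stage 2: RPM_D = RPM_C × t_C/t_D = RPM_A × (t_A×t_C)/(t_B×t_D)
Overall ratio = (29×12)/(15×21) = 348/315
RPM_D = 2505 × 348/315 = 871740/315
≈ 2767.43 RPM

2767.43 RPM


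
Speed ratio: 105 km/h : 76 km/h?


Ratio = 105:76
GCD = 1
Simplified = 105:76
Time ratio (same distance) = 76:105
Speed ratio = 105:76

105:76


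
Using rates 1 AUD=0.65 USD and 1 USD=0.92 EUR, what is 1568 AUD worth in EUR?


Step 1: 1568 AUD × 0.65 = 1019.20 USD
Step 2: 1019.20 USD × 0.92 = 937.66 EUR
Implied rate AUD→EUR = 0.65 × 0.92 = 0.5980
= 937.66 EUR

937.66 EUR


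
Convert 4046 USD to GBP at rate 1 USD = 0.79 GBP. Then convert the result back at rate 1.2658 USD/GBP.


Amount × rate = 4046 × 0.79 = 3196.34 GBP
Round-trip: 3196.34 × 1.2658 = 4045.93 USD
= 3196.34 GBP, then 4045.93 USD

3196.34 GBP, then 4045.93 USD


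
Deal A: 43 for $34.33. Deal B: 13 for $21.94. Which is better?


Deal A: $34.33/43 = $0.7984/unit
Deal B: $21.94/13 = $1.6877/unit
A is cheaper per unit
= Deal A

Deal A


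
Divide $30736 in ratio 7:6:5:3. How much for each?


Total parts = 7 + 6 + 5 + 3 = 21
Part 1: 30736 × 7/21 = 10245.33
Part 2: 30736 × 6/21 = 8781.71
Part 3: 30736 × 5/21 = 7318.10
Part 4: 30736 × 3/21 = 4390.86
= Part 1: $10245.33, Part 2: $8781.71, Part 3: $7318.10, Part 4: $4390.86

Part 1: $10245.33, Part 2: $8781.71, Part 3: $7318.10, Part 4: $4390.86


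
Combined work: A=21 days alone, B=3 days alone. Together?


Rate of A = 1/21 per day
Rate of B = 1/3 per day
Combined rate = 1/21 + 1/3 = 24/63 ≈ 0.3810 per day
Days = 1 / combined rate = 63/24
≈ 2.63 days

2.63 days


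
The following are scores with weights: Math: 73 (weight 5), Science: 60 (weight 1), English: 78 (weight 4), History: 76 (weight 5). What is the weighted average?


Numerator = 73×5 + 60×1 + 78×4 + 76×5
= 365 + 60 + 312 + 380
= 1117
Total weight = 15
Weighted avg = 1117/15
= 74.47

74.47


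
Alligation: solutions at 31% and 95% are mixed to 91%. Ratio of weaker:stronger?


Let x parts of 31% mix with y parts of 95%.
31x + 95y = 91(x + y)
31x + 95y = 91x + 91y
x(31 - 91) = y(91 - 95)
x/y = (95 - 91)/(91 - 31) = 4/60
Simplify: 1:15
= 1:15

1:15


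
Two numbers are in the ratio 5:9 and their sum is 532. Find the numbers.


Let A = 5k, B = 9k.
5k + 9k = 532
14k = 532 → k = 532/14 = 38
A = 5×38 = 190, B = 9×38 = 342
= A = 190, B = 342

A = 190, B = 342


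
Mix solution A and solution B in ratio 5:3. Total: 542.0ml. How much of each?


Total parts = 5 + 3 = 8
solution A: 542.0 × 5/8 = 338.8ml
solution B: 542.0 × 3/8 = 203.3ml
= 338.8ml and 203.3ml

338.8ml and 203.3ml


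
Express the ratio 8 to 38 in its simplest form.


GCD(8, 38) = 2
8/2 : 38/2
= 4:19

4:19


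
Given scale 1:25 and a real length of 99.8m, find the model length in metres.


Model size = real / scale
= 99.8 / 25
= 3.9920 m

3.9920 m


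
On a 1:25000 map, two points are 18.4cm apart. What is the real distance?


Real distance = map distance × scale
= 18.4cm × 25000
= 460000 cm = 4600.0 m
= 4.600 km

4.600 km


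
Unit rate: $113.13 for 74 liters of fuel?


Unit rate = total / quantity
= 113.13 / 74
= $1.53 per unit

$1.53 per unit


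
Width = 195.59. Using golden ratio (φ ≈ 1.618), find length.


φ = (1 + √5) / 2 ≈ 1.618
Length = width × φ = 195.59 × 1.618 = 316.46462
≈ 316.46

316.46


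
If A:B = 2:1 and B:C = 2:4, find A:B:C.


Match B: multiply A:B by 2 → 4:2
Multiply B:C by 1 → 2:4
Combined: 4:2:4
GCD = 2
= 2:1:2

2:1:2


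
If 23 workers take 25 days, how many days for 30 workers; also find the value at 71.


Inverse proportion: x × y = constant
k = 23 × 25 = 575
At x=30: k/30 = 19.17
At x=71: k/71 = 8.10
= 19.17 and 8.10

19.17 and 8.10


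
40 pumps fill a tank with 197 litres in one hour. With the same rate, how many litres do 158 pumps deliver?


Direct proportion: y/x = constant
k = 197/40 = 4.9250
y₂ = k × 158 = 197 × 158 / 40 = 31126/40
= 778.15

778.15


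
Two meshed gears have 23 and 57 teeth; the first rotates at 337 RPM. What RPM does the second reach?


Gear ratio = 23:57 = 23:57
RPM_B = RPM_A × (teeth_A / teeth_B)
= 337 × (23/57)
= 136.0 RPM

136.0 RPM


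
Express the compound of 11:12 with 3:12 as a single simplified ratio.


Compound ratio = (11×3) : (12×12)
= 33:144
GCD = 3
= 11:48

11:48


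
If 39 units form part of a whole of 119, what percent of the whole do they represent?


Percentage = (part / whole) × 100
= (39 / 119) × 100
≈ 32.77%

32.77%


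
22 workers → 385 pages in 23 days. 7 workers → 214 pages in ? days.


Days ∝ work / workers, so d₂ = d₁ × (m₁/m₂) × (w₂/w₁)
Workers factor (inverse): 22/7 ≈ 3.1429
Work factor (direct): 214/385 ≈ 0.5558
d₂ = 23 × 22/7 × 214/385 = (23 × 22 × 214) / (7 × 385) = 108284/2695
≈ 40.18 days

40.18 days


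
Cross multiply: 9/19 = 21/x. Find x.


Cross multiply: 9 × x = 19 × 21
9x = 399
x = 399 / 9
= 44.33

44.33


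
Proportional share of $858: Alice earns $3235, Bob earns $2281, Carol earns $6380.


Total income = 3235 + 2281 + 6380 = $11896
Alice: $858 × 3235/11896 = $233.32
Bob: $858 × 2281/11896 = $164.52
Carol: $858 × 6380/11896 = $460.16
= Alice: $233.32, Bob: $164.52, Carol: $460.16

Alice: $233.32, Bob: $164.52, Carol: $460.16


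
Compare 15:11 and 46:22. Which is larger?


15/11 = 1.3636
46/22 = 2.0909
1.3636 < 2.0909, so 15:11 is less
= 46:22

46:22


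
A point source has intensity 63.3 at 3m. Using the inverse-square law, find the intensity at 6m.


I₁d₁² = I₂d₂²
I₂ = I₁ × (d₁/d₂)²
= 63.3 × (3/6)²
= 63.3 × 9/36
= 569.7/36
= 15.8250

15.8250


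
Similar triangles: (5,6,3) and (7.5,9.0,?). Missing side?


Scale factor = 7.5/5 = 1.5
Missing side = 3 × 1.5
= 4.5

4.5


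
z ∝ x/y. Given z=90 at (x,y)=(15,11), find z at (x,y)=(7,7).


z = k·x/y
Solve for k using the known point: k = z·y/x = 90×11/15 = 990/15 = 66.0000
Now evaluate at x=7, y=7:
z = k × 7 / 7 = (990 × 7) / (15 × 7) = 6930/105
= 66.0000

66.0000


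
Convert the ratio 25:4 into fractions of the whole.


Total parts = 25 + 4 = 29
First part: 25/29 = 25/29
Second part: 4/29 = 4/29
= 25/29 and 4/29

25/29 and 4/29


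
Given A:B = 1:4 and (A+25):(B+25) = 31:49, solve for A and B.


Let A = 1k, B = 4k.
(1k + 25) / (4k + 25) = 31/49
Cross-multiply: 49(1k + 25) = 31(4k + 25)
49k + 1225 = 124k + 775
49k - 124k = 775 - 1225
-75k = -450
k = -450/-75 = 6
A = 1×6 = 6, B = 4×6 = 24
= A = 6, B = 24

A = 6, B = 24


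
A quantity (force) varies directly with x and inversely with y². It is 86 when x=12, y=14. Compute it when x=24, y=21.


z = k·x/y²
Solve for k using the known point: k = z·y²/x = 86×196/12 = 16856/12 ≈ 1404.6667
Now evaluate at x=24, y=21:
z = k × 24 / 441 = (16856 × 24) / (12 × 441) = 404544/5292
≈ 76.4444

76.4444


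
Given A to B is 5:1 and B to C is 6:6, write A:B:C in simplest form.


Match B: multiply A:B by 6 → 30:6
Multiply B:C by 1 → 6:6
Combined: 30:6:6
GCD = 6
= 5:1:1

5:1:1


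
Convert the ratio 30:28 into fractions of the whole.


Total parts = 30 + 28 = 58
First part: 30/58 = 15/29
Second part: 28/58 = 14/29
= 15/29 and 14/29

15/29 and 14/29


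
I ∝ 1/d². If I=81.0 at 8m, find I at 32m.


I₁d₁² = I₂d₂²
I₂ = I₁ × (d₁/d₂)²
= 81.0 × (8/32)²
= 81.0 × 64/1024
= 5184/1024
= 5.0625

5.0625


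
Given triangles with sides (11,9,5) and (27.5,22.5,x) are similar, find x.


Scale factor = 27.5/11 = 2.5
Missing side = 5 × 2.5
= 12.5

12.5
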